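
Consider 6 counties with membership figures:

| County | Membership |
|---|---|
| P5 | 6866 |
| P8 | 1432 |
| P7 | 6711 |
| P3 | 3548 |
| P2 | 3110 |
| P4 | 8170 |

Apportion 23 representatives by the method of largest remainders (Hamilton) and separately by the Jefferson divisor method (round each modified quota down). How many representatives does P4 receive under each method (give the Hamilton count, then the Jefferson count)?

Hamilton: P5 5, P8 1, P7 5, P3 3, P2 3, P4 6.
Jefferson: P5 5, P8 1, P7 5, P3 3, P2 2, P4 7.
P4 gets 6 under Hamilton and 7 under Jefferson.

6 and 7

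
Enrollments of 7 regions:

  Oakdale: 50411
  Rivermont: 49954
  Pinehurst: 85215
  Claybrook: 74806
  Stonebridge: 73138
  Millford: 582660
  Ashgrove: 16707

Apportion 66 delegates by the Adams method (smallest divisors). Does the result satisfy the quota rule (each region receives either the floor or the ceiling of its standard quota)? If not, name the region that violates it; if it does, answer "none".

Standard quotas: Oakdale 3.566, Rivermont 3.534, Pinehurst 6.029, Claybrook 5.292, Stonebridge 5.174, Millford 41.222, Ashgrove 1.182.
Adams allocation: Oakdale 4, Rivermont 4, Pinehurst 6, Claybrook 6, Stonebridge 5, Millford 39, Ashgrove 2.
Millford has quota 41.222 (lower 41, upper 42) but receives 39 — outside the quota interval.

Millford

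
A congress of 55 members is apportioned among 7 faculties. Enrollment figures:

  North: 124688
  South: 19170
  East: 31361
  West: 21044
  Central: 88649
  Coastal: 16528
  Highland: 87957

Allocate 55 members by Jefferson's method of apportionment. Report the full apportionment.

Standard divisor 389397/55 ≈ 7079.945; standard quotas: North 17.611, South 2.708, East 4.430, West 2.972, Central 12.521, Coastal 2.334, Highland 12.423.
Rounding down gives 17, 2, 4, 2, 12, 2, 12 = 51 seats, so the divisor must be adjusted.
With modified divisor 6700: modified quotas North 18.610, South 2.861, East 4.681, West 3.141, Central 13.231, Coastal 2.467, Highland 13.128.
Rounding down: North 18, South 2, East 4, West 3, Central 13, Coastal 2, Highland 13 (total 55).

North 18, South 2, East 4, West 3, Central 13, Coastal 2, Highland 13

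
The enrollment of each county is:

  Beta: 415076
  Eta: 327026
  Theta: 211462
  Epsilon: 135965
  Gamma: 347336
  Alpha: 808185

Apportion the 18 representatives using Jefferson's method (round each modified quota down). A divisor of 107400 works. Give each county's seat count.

With modified divisor 107400: modified quotas Beta 3.865, Eta 3.045, Theta 1.969, Epsilon 1.266, Gamma 3.234, Alpha 7.525.
Rounding down: Beta 3, Eta 3, Theta 1, Epsilon 1, Gamma 3, Alpha 7 (total 18).

Beta 3, Eta 3, Theta 1, Epsilon 1, Gamma 3, Alpha 7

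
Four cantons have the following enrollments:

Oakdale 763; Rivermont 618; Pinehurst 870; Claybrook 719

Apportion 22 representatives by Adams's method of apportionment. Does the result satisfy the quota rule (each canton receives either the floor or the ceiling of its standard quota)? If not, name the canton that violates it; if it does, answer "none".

none

Standard quotas: Oakdale 5.652, Rivermont 4.578, Pinehurst 6.444, Claybrook 5.326.
Adams allocation: Oakdale 6, Rivermont 5, Pinehurst 6, Claybrook 5.
Every allocation lies between the lower and upper quota.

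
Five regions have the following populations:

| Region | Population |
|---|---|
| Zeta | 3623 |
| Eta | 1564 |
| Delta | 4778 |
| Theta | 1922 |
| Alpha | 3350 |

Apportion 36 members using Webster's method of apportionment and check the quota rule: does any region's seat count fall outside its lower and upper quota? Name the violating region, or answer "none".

none

Standard quotas: Zeta 8.560, Eta 3.695, Delta 11.289, Theta 4.541, Alpha 7.915.
Webster allocation: Zeta 8, Eta 4, Delta 11, Theta 5, Alpha 8.
Every allocation lies between the lower and upper quota.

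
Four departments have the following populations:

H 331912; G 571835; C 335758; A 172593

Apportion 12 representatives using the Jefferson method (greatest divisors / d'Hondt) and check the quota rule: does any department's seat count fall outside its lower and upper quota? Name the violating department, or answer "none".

Standard quotas: H 2.821, G 4.859, C 2.853, A 1.467.
Jefferson allocation: H 3, G 5, C 3, A 1.
Every allocation lies between the lower and upper quota.

none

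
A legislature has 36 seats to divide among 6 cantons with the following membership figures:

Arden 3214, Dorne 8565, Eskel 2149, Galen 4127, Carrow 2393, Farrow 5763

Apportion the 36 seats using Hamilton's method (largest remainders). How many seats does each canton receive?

Arden 4, Dorne 12, Eskel 3, Galen 6, Carrow 3, Farrow 8

The standard divisor is 26211/36 ≈ 728.083.
Standard quotas: Arden 4.4143, Dorne 11.7638, Eskel 2.9516, Galen 5.6683, Carrow 3.2867, Farrow 7.9153.
Lower quotas: Arden 4, Dorne 11, Eskel 2, Galen 5, Carrow 3, Farrow 7 (sum 32, leaving 4 seats).
Remainders in descending order: Eskel 0.9516, Farrow 0.9153, Dorne 0.7638, Galen 0.6683, Arden 0.4143, Carrow 0.2867.
The surplus seats go to Eskel, Farrow, Dorne, Galen.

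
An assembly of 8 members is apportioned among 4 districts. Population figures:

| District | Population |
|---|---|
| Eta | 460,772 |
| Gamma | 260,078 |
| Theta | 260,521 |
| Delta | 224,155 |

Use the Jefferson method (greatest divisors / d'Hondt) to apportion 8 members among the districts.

Eta: 3; Gamma: 2; Theta: 2; Delta: 1

Standard divisor 1205526/8 ≈ 150690.75; standard quotas: Eta 3.058, Gamma 1.726, Theta 1.729, Delta 1.488.
Rounding down gives 3, 1, 1, 1 = 6 seats, so the divisor must be adjusted.
With modified divisor 122600: modified quotas Eta 3.758, Gamma 2.121, Theta 2.125, Delta 1.828.
Rounding down: Eta 3, Gamma 2, Theta 2, Delta 1 (total 8).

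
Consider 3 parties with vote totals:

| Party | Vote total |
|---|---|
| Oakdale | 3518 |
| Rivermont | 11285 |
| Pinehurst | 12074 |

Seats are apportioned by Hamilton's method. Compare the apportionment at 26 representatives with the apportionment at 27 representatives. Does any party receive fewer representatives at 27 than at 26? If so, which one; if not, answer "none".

none

At 26 seats: Oakdale 3, Rivermont 11, Pinehurst 12.
At 27 seats: Oakdale 4, Rivermont 11, Pinehurst 12.
No party's allocation decreased.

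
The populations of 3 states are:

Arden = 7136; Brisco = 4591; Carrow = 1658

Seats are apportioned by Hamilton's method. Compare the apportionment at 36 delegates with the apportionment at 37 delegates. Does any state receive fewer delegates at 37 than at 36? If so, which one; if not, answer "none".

At 36 seats: Arden 19, Brisco 12, Carrow 5.
At 37 seats: Arden 20, Brisco 13, Carrow 4.
Carrow drops from 5 to 4.

Carrow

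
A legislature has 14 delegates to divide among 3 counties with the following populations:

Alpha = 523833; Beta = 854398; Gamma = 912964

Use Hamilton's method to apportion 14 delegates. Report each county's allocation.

Total 2291195; standard divisor 2291195/14 ≈ 163656.786.
Standard quotas: Alpha 3.2008, Beta 5.2207, Gamma 5.5785.
Lower quotas: Alpha 3, Beta 5, Gamma 5 (sum 13, leaving 1 seat).
Remainders in descending order: Gamma 0.5785, Beta 0.2207, Alpha 0.2008.
Largest remainder: Gamma receives the extra seat.

Alpha 3, Beta 5, Gamma 6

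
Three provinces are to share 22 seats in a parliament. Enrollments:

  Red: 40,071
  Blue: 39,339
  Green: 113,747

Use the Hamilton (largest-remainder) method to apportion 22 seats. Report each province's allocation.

Red: 5; Blue: 4; Green: 13

Standard divisor: 193157 ÷ 22 ≈ 8779.864.
Standard quotas: Red 4.5640, Blue 4.4806, Green 12.9554.
Lower quotas: Red 4, Blue 4, Green 12 (sum 20, leaving 2 seats).
Remainders in descending order: Green 0.9554, Red 0.5640, Blue 0.4806.
The surplus seats go to Green, Red.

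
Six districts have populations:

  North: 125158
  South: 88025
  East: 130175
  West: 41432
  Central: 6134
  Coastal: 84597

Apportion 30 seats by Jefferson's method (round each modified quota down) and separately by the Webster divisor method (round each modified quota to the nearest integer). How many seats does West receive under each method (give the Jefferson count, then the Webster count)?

Jefferson: North 8, South 6, East 9, West 2, Central 0, Coastal 5.
Webster: North 8, South 6, East 8, West 3, Central 0, Coastal 5.
West gets 2 under Jefferson and 3 under Webster.

2 and 3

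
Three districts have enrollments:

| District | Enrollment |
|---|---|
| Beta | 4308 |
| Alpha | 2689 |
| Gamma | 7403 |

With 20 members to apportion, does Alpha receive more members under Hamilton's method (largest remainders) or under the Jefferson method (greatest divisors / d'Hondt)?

Hamilton: Beta 6, Alpha 4, Gamma 10.
Jefferson: Beta 6, Alpha 3, Gamma 11.
Alpha gets 4 under Hamilton and 3 under Jefferson.

Hamilton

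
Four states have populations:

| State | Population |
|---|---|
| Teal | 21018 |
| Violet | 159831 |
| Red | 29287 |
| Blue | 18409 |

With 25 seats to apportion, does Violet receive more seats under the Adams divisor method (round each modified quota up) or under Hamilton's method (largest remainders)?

Adams: Teal 3, Violet 17, Red 3, Blue 2.
Hamilton: Teal 2, Violet 18, Red 3, Blue 2.
Violet gets 17 under Adams and 18 under Hamilton.

Hamilton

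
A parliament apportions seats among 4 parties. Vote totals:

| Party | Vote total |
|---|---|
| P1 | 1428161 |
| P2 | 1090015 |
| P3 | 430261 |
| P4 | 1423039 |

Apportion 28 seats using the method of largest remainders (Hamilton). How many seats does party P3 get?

3

Standard divisor: 4371476 ÷ 28 ≈ 156124.143.
Standard quotas: P1 9.1476, P2 6.9817, P3 2.7559, P4 9.1148.
Lower quotas: P1 9, P2 6, P3 2, P4 9 (sum 26, leaving 2 seats).
Remainders in descending order: P2 0.9817, P3 0.7559, P1 0.1476, P4 0.1148.
Largest remainders: P2, P3 receive the extra seats.
P3 receives 3.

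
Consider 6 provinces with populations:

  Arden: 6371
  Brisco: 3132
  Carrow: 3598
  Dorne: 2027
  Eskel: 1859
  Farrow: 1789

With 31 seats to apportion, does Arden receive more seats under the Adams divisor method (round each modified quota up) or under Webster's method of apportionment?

Adams: Arden 10, Brisco 5, Carrow 6, Dorne 4, Eskel 3, Farrow 3.
Webster: Arden 11, Brisco 5, Carrow 6, Dorne 3, Eskel 3, Farrow 3.
Arden gets 10 under Adams and 11 under Webster.

Webster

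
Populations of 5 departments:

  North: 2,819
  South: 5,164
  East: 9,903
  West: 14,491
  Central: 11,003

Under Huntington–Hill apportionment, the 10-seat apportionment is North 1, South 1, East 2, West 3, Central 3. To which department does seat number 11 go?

Priority for the next seat is population ÷ (√(s·(s+1))).
Priorities: North 1993.334, South 3651.499, East 4042.883, West 4183.191, Central 3176.293.
Highest priority: West.

West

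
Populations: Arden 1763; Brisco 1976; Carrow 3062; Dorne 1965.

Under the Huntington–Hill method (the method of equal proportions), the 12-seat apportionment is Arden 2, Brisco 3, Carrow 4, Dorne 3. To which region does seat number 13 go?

Priority for the next seat is population ÷ (√(s·(s+1))).
Priorities: Arden 719.742, Brisco 570.422, Carrow 684.684, Dorne 567.247.
Highest priority: Arden.

Arden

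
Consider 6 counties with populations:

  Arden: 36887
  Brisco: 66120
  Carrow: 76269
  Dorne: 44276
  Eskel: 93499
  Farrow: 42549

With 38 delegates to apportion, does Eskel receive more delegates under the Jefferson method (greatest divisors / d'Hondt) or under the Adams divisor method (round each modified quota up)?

Jefferson

Jefferson: Arden 4, Brisco 7, Carrow 8, Dorne 5, Eskel 10, Farrow 4.
Adams: Arden 4, Brisco 7, Carrow 8, Dorne 5, Eskel 9, Farrow 5.
Eskel gets 10 under Jefferson and 9 under Adams.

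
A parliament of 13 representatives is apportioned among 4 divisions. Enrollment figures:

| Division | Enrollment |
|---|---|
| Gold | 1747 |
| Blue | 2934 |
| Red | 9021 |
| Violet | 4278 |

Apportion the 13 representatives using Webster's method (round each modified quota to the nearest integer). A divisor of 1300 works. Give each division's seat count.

With modified divisor 1300: modified quotas Gold 1.344, Blue 2.257, Red 6.939, Violet 3.291.
Rounding to the nearest integer: Gold 1, Blue 2, Red 7, Violet 3 (total 13).

Gold=1; Blue=2; Red=7; Violet=3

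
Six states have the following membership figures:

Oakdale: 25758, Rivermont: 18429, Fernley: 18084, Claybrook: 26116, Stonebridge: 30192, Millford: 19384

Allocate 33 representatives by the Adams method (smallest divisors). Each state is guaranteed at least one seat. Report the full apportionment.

Standard divisor 137963/33 ≈ 4180.697; standard quotas: Oakdale 6.161, Rivermont 4.408, Fernley 4.326, Claybrook 6.247, Stonebridge 7.222, Millford 4.637.
Rounding up gives 7, 5, 5, 7, 8, 5 = 37 seats, so the divisor must be adjusted.
With modified divisor 4560: modified quotas Oakdale 5.649, Rivermont 4.041, Fernley 3.966, Claybrook 5.727, Stonebridge 6.621, Millford 4.251.
Rounding up: Oakdale 6, Rivermont 5, Fernley 4, Claybrook 6, Stonebridge 7, Millford 5 (total 33).

Oakdale=6, Rivermont=5, Fernley=4, Claybrook=6, Stonebridge=7, Millford=5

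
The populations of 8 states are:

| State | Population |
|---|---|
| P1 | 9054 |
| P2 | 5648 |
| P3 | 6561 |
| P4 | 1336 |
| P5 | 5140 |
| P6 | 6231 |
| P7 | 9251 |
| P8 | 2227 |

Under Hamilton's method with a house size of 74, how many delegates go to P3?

11

Standard divisor: 45448 ÷ 74 ≈ 614.162.
Standard quotas: P1 14.7420, P2 9.1963, P3 10.6828, P4 2.1753, P5 8.3691, P6 10.1455, P7 15.0628, P8 3.6261.
Lower quotas: P1 14, P2 9, P3 10, P4 2, P5 8, P6 10, P7 15, P8 3 (sum 71, leaving 3 seats).
Remainders in descending order: P1 0.7420, P3 0.6828, P8 0.6261, P5 0.3691, P2 0.1963, P4 0.1753, P6 0.1455, P7 0.0628.
Largest remainders: P1, P3, P8 receive the extra seats.
P3 receives 11.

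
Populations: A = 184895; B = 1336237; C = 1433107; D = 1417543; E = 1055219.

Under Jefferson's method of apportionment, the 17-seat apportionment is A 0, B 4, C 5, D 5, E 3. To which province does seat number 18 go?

Priority for the next seat is population ÷ (current seats + 1).
Priorities: A 184895.000, B 267247.400, C 238851.167, D 236257.167, E 263804.750.
Highest priority: B.

B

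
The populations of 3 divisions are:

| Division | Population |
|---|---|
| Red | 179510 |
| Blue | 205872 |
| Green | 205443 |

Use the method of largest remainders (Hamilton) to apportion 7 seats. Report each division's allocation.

Red=2, Blue=3, Green=2

Standard divisor: 590825 ÷ 7 ≈ 84403.571.
Standard quotas: Red 2.1268, Blue 2.4391, Green 2.4341.
Lower quotas: Red 2, Blue 2, Green 2 (sum 6, leaving 1 seat).
Remainders in descending order: Blue 0.4391, Green 0.4341, Red 0.1268.
Largest remainder: Blue receives the extra seat.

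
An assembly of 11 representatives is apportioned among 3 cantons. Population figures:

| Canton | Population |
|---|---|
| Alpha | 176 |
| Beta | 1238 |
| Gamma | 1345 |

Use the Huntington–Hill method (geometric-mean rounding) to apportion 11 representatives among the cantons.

With divisor 261: modified quotas Alpha 0.674, Beta 4.743, Gamma 5.153.
Geometric-mean thresholds: Alpha (min 1), Beta √(4·5)=4.472, Gamma √(5·6)=5.477.
Each quota rounded against its threshold gives Alpha 1, Beta 5, Gamma 5 (total 11).

Alpha 1, Beta 5, Gamma 5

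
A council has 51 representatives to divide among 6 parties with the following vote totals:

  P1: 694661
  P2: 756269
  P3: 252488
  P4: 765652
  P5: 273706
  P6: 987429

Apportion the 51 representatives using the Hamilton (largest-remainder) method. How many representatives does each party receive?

P1 10, P2 10, P3 3, P4 10, P5 4, P6 14

The standard divisor is 3730205/51 ≈ 73141.275.
Standard quotas: P1 9.4975, P2 10.3398, P3 3.4521, P4 10.4681, P5 3.7422, P6 13.5003.
Lower quotas: P1 9, P2 10, P3 3, P4 10, P5 3, P6 13 (sum 48, leaving 3 seats).
Remainders in descending order: P5 0.7422, P6 0.5003, P1 0.4975, P4 0.4681, P3 0.4521, P2 0.3398.
Largest remainders: P5, P6, P1 receive the extra seats.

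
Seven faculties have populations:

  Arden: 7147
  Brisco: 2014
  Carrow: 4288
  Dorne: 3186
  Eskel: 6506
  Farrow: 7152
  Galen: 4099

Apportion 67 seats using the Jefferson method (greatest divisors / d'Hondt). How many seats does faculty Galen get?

8

Standard divisor 34392/67 ≈ 513.313; standard quotas: Arden 13.923, Brisco 3.924, Carrow 8.354, Dorne 6.207, Eskel 12.675, Farrow 13.933, Galen 7.985.
Rounding down gives 13, 3, 8, 6, 12, 13, 7 = 62 seats, so the divisor must be adjusted.
With modified divisor 490: modified quotas Arden 14.586, Brisco 4.110, Carrow 8.751, Dorne 6.502, Eskel 13.278, Farrow 14.596, Galen 8.365.
Rounding down: Arden 14, Brisco 4, Carrow 8, Dorne 6, Eskel 13, Farrow 14, Galen 8 (total 67).
Galen receives 8.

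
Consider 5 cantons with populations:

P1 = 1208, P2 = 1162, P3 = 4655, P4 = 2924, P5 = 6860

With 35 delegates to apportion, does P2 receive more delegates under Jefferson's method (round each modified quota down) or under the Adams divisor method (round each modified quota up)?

Adams

Jefferson: P1 2, P2 2, P3 10, P4 6, P5 15.
Adams: P1 3, P2 3, P3 9, P4 6, P5 14.
P2 gets 2 under Jefferson and 3 under Adams.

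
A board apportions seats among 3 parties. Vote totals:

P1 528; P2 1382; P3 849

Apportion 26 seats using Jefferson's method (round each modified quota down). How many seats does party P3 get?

Standard divisor 2759/26 ≈ 106.115; standard quotas: P1 4.976, P2 13.024, P3 8.001.
Rounding down gives 4, 13, 8 = 25 seats, so the divisor must be adjusted.
With modified divisor 100: modified quotas P1 5.280, P2 13.820, P3 8.490.
Rounding down: P1 5, P2 13, P3 8 (total 26).
P3 receives 8.

8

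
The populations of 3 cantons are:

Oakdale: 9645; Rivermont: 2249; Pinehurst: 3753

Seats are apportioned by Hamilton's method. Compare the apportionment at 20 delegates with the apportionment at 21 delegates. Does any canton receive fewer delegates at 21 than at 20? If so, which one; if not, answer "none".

none

At 20 seats: Oakdale 12, Rivermont 3, Pinehurst 5.
At 21 seats: Oakdale 13, Rivermont 3, Pinehurst 5.
No canton's allocation decreased.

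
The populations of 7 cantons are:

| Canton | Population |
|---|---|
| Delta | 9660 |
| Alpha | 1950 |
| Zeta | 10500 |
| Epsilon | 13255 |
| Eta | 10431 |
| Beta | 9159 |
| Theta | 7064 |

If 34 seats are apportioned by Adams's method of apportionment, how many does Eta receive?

Standard divisor 62019/34 ≈ 1824.088; standard quotas: Delta 5.296, Alpha 1.069, Zeta 5.756, Epsilon 7.267, Eta 5.718, Beta 5.021, Theta 3.873.
Rounding up gives 6, 2, 6, 8, 6, 6, 4 = 38 seats, so the divisor must be adjusted.
With modified divisor 2000: modified quotas Delta 4.830, Alpha 0.975, Zeta 5.250, Epsilon 6.628, Eta 5.215, Beta 4.580, Theta 3.532.
Rounding up: Delta 5, Alpha 1, Zeta 6, Epsilon 7, Eta 6, Beta 5, Theta 4 (total 34).
Eta receives 6.

6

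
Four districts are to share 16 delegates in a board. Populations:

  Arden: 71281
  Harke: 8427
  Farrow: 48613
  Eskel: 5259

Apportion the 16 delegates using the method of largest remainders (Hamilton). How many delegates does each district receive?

Arden=8; Harke=1; Farrow=6; Eskel=1

Standard divisor: 133580 ÷ 16 ≈ 8348.75.
Standard quotas: Arden 8.5379, Harke 1.0094, Farrow 5.8228, Eskel 0.6299.
Lower quotas: Arden 8, Harke 1, Farrow 5, Eskel 0 (sum 14, leaving 2 seats).
Remainders in descending order: Farrow 0.8228, Eskel 0.6299, Arden 0.5379, Harke 0.0094.
The surplus seats go to Farrow, Eskel.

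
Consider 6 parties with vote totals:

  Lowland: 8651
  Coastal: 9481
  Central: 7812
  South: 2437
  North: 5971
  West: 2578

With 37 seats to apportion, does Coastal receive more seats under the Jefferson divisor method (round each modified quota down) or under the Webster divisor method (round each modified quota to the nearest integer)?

Jefferson: Lowland 9, Coastal 10, Central 8, South 2, North 6, West 2.
Webster: Lowland 9, Coastal 9, Central 8, South 2, North 6, West 3.
Coastal gets 10 under Jefferson and 9 under Webster.

Jefferson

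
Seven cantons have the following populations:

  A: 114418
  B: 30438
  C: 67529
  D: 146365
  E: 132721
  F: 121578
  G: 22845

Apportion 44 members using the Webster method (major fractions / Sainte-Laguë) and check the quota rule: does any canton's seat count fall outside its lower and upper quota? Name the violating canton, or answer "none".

Standard quotas: A 7.917, B 2.106, C 4.673, D 10.128, E 9.183, F 8.412, G 1.581.
Webster allocation: A 8, B 2, C 5, D 10, E 9, F 8, G 2.
Every allocation lies between the lower and upper quota.

none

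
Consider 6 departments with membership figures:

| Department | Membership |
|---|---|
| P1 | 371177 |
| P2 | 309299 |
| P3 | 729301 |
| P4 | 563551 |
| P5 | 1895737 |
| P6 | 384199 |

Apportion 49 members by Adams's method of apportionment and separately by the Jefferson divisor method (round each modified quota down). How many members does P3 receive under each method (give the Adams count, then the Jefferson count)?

Adams: P1 4, P2 4, P3 8, P4 7, P5 21, P6 5.
Jefferson: P1 4, P2 3, P3 9, P4 6, P5 23, P6 4.
P3 gets 8 under Adams and 9 under Jefferson.

8 and 9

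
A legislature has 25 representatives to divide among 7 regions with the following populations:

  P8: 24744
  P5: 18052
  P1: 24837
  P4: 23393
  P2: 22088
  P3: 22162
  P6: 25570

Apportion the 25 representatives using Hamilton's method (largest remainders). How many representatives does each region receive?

Standard divisor: 160846 ÷ 25 ≈ 6433.84.
Standard quotas: P8 3.8459, P5 2.8058, P1 3.8604, P4 3.6359, P2 3.4331, P3 3.4446, P6 3.9743.
Lower quotas: P8 3, P5 2, P1 3, P4 3, P2 3, P3 3, P6 3 (sum 20, leaving 5 seats).
Remainders in descending order: P6 0.9743, P1 0.8604, P8 0.8459, P5 0.8058, P4 0.6359, P3 0.4446, P2 0.4331.
The surplus seats go to P6, P1, P8, P5, P4.

P8: 4, P5: 3, P1: 4, P4: 4, P2: 3, P3: 3, P6: 4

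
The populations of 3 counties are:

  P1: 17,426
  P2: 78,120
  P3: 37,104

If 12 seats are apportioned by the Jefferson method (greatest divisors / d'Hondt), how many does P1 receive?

Standard divisor 132650/12 ≈ 11054.167; standard quotas: P1 1.576, P2 7.067, P3 3.357.
Rounding down gives 1, 7, 3 = 11 seats, so the divisor must be adjusted.
With modified divisor 9500: modified quotas P1 1.834, P2 8.223, P3 3.906.
Rounding down: P1 1, P2 8, P3 3 (total 12).
P1 receives 1.

1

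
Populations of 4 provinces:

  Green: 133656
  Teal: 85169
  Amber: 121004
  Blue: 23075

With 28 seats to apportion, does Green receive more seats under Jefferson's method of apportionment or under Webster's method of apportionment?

Jefferson: Green 11, Teal 7, Amber 9, Blue 1.
Webster: Green 10, Teal 7, Amber 9, Blue 2.
Green gets 11 under Jefferson and 10 under Webster.

Jefferson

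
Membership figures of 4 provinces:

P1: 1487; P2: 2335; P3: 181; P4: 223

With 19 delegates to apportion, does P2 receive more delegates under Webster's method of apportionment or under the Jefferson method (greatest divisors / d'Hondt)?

Jefferson

Webster: P1 7, P2 10, P3 1, P4 1.
Jefferson: P1 7, P2 11, P3 0, P4 1.
P2 gets 10 under Webster and 11 under Jefferson.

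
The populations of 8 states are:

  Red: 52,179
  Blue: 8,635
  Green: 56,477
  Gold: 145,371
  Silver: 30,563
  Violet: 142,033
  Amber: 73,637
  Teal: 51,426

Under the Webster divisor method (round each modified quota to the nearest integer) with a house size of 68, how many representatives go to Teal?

Standard divisor 560321/68 ≈ 8240.015; standard quotas: Red 6.332, Blue 1.048, Green 6.854, Gold 17.642, Silver 3.709, Violet 17.237, Amber 8.937, Teal 6.241.
Rounding to the nearest integer gives Red 6, Blue 1, Green 7, Gold 18, Silver 4, Violet 17, Amber 9, Teal 6 — total 68, matching the house size, so no adjustment is needed.
Teal receives 6.

6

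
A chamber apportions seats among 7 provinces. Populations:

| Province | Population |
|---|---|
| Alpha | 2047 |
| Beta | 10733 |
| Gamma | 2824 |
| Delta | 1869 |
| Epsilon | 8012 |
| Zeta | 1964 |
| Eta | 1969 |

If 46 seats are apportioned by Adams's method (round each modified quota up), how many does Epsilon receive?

Standard divisor 29418/46 ≈ 639.522; standard quotas: Alpha 3.201, Beta 16.783, Gamma 4.416, Delta 2.922, Epsilon 12.528, Zeta 3.071, Eta 3.079.
Rounding up gives 4, 17, 5, 3, 13, 4, 4 = 50 seats, so the divisor must be adjusted.
With modified divisor 677: modified quotas Alpha 3.024, Beta 15.854, Gamma 4.171, Delta 2.761, Epsilon 11.835, Zeta 2.901, Eta 2.908.
Rounding up: Alpha 4, Beta 16, Gamma 5, Delta 3, Epsilon 12, Zeta 3, Eta 3 (total 46).
Epsilon receives 12.

12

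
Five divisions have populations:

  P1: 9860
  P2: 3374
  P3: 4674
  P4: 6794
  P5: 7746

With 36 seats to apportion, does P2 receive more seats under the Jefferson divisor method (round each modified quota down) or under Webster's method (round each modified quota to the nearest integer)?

Webster

Jefferson: P1 11, P2 3, P3 5, P4 8, P5 9.
Webster: P1 11, P2 4, P3 5, P4 7, P5 9.
P2 gets 3 under Jefferson and 4 under Webster.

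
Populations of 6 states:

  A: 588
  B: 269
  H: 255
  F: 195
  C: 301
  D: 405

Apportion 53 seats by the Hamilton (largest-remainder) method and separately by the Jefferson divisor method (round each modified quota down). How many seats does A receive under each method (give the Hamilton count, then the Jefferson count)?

Hamilton: A 15, B 7, H 7, F 5, C 8, D 11.
Jefferson: A 16, B 7, H 6, F 5, C 8, D 11.
A gets 15 under Hamilton and 16 under Jefferson.

15 and 16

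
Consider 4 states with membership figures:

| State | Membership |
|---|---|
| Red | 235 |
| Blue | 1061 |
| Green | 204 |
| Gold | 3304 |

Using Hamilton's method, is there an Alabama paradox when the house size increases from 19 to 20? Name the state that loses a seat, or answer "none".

At 19 seats: Red 1, Blue 4, Green 1, Gold 13.
At 20 seats: Red 1, Blue 4, Green 1, Gold 14.
No state's allocation decreased.

none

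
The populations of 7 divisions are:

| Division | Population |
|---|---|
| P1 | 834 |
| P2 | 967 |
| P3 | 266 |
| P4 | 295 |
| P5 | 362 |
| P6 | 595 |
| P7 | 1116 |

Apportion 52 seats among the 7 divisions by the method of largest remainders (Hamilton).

The standard divisor is 4435/52 ≈ 85.288.
Standard quotas: P1 9.779, P2 11.338, P3 3.119, P4 3.459, P5 4.244, P6 6.976, P7 13.085.
Lower quotas: P1 9, P2 11, P3 3, P4 3, P5 4, P6 6, P7 13 (sum 49, leaving 3 seats).
Remainders in descending order: P6 0.976, P1 0.779, P4 0.459, P2 0.338, P5 0.244, P3 0.119, P7 0.085.
Largest remainders: P6, P1, P4 receive the extra seats.

P1 10, P2 11, P3 3, P4 4, P5 4, P6 7, P7 13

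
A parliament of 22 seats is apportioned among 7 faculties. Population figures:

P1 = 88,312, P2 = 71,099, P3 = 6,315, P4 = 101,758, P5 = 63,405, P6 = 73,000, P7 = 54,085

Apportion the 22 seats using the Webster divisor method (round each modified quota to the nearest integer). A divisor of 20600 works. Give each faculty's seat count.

P1=4, P2=3, P3=0, P4=5, P5=3, P6=4, P7=3

With modified divisor 20600: modified quotas P1 4.287, P2 3.451, P3 0.307, P4 4.940, P5 3.078, P6 3.544, P7 2.625.
Rounding to the nearest integer: P1 4, P2 3, P3 0, P4 5, P5 3, P6 4, P7 3 (total 22).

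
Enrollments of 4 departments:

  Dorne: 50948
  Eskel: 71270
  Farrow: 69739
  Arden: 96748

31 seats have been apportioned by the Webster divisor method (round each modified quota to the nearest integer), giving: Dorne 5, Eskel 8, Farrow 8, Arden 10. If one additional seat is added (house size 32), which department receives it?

Dorne

Priority for the next seat is population ÷ (current seats + 0.5).
Priorities: Dorne 9263.273, Eskel 8384.706, Farrow 8204.588, Arden 9214.095.
Highest priority: Dorne.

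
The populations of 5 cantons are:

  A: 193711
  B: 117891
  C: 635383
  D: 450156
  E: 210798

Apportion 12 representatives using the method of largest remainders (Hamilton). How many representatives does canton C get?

5

Standard divisor: 1607939 ÷ 12 ≈ 133994.917.
Standard quotas: A 1.4457, B 0.8798, C 4.7418, D 3.3595, E 1.5732.
Lower quotas: A 1, B 0, C 4, D 3, E 1 (sum 9, leaving 3 seats).
Remainders in descending order: B 0.8798, C 0.7418, E 0.5732, A 0.4457, D 0.3595.
Largest remainders: B, C, E receive the extra seats.
C receives 5.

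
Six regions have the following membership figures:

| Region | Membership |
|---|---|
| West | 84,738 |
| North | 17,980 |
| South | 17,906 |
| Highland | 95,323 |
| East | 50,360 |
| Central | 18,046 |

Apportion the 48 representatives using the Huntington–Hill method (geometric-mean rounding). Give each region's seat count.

With divisor 5891: modified quotas West 14.384, North 3.052, South 3.040, Highland 16.181, East 8.549, Central 3.063.
Geometric-mean thresholds: West √(14·15)=14.491, North √(3·4)=3.464, South √(3·4)=3.464, Highland √(16·17)=16.492, East √(8·9)=8.485, Central √(3·4)=3.464.
Each quota rounded against its threshold gives West 14, North 3, South 3, Highland 16, East 9, Central 3 (total 48).

West 14; North 3; South 3; Highland 16; East 9; Central 3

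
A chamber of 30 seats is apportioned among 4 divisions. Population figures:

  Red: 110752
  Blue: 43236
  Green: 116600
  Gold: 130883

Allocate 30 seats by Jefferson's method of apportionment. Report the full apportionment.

Red: 8, Blue: 3, Green: 9, Gold: 10

Standard divisor 401471/30 ≈ 13382.367; standard quotas: Red 8.276, Blue 3.231, Green 8.713, Gold 9.780.
Rounding down gives 8, 3, 8, 9 = 28 seats, so the divisor must be adjusted.
With modified divisor 12600: modified quotas Red 8.790, Blue 3.431, Green 9.254, Gold 10.388.
Rounding down: Red 8, Blue 3, Green 9, Gold 10 (total 30).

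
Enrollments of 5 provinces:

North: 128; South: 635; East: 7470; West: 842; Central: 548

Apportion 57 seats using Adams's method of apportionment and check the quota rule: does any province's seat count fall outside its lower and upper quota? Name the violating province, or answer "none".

Standard quotas: North 0.758, South 3.761, East 44.247, West 4.987, Central 3.246.
Adams allocation: North 1, South 4, East 43, West 5, Central 4.
East has quota 44.247 (lower 44, upper 45) but receives 43 — outside the quota interval.

East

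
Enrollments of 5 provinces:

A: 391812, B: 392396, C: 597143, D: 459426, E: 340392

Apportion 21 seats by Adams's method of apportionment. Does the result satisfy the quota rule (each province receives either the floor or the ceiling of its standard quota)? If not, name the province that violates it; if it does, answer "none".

none

Standard quotas: A 3.772, B 3.778, C 5.749, D 4.423, E 3.277.
Adams allocation: A 4, B 4, C 6, D 4, E 3.
Every allocation lies between the lower and upper quota.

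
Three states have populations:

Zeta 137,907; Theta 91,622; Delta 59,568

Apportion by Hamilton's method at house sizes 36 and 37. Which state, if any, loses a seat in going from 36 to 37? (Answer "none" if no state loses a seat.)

Delta

At 36 seats: Zeta 17, Theta 11, Delta 8.
At 37 seats: Zeta 18, Theta 12, Delta 7.
Delta drops from 8 to 7.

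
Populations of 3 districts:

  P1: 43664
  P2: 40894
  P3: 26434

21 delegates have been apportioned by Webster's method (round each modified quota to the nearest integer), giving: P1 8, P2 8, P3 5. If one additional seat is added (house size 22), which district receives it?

P1

Priority for the next seat is population ÷ (current seats + 0.5).
Priorities: P1 5136.941, P2 4811.059, P3 4806.182.
Highest priority: P1.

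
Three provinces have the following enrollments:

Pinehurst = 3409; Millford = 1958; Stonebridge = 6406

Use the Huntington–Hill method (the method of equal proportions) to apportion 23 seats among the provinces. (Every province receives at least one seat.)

With divisor 519: modified quotas Pinehurst 6.568, Millford 3.773, Stonebridge 12.343.
Geometric-mean thresholds: Pinehurst √(6·7)=6.481, Millford √(3·4)=3.464, Stonebridge √(12·13)=12.490.
Each quota rounded against its threshold gives Pinehurst 7, Millford 4, Stonebridge 12 (total 23).

Pinehurst: 7, Millford: 4, Stonebridge: 12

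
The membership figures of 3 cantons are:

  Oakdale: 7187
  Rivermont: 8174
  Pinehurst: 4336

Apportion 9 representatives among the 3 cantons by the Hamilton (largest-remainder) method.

Oakdale: 3, Rivermont: 4, Pinehurst: 2

Total 19697; standard divisor 19697/9 ≈ 2188.556.
Standard quotas: Oakdale 3.2839, Rivermont 3.7349, Pinehurst 1.9812.
Lower quotas: Oakdale 3, Rivermont 3, Pinehurst 1 (sum 7, leaving 2 seats).
Remainders in descending order: Pinehurst 0.9812, Rivermont 0.7349, Oakdale 0.2839.
Largest remainders: Pinehurst, Rivermont receive the extra seats.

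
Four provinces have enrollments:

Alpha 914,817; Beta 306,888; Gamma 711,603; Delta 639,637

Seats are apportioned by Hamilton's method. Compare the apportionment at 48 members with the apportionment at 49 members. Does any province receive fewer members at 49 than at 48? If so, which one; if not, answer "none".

At 48 seats: Alpha 17, Beta 6, Gamma 13, Delta 12.
At 49 seats: Alpha 17, Beta 6, Gamma 14, Delta 12.
No province's allocation decreased.

none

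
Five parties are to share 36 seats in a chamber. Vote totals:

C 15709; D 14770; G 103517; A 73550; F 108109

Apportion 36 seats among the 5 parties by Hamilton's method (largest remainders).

C=2, D=2, G=12, A=8, F=12

Standard divisor: 315655 ÷ 36 ≈ 8768.194.
Standard quotas: C 1.7916, D 1.6845, G 11.8060, A 8.3883, F 12.3297.
Lower quotas: C 1, D 1, G 11, A 8, F 12 (sum 33, leaving 3 seats).
Remainders in descending order: G 0.8060, C 0.7916, D 0.6845, A 0.3883, F 0.3297.
Largest remainders: G, C, D receive the extra seats.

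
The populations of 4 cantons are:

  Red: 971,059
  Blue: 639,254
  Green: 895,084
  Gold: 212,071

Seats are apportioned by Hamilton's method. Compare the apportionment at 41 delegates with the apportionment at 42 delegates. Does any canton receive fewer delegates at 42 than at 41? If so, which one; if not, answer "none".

At 41 seats: Red 15, Blue 10, Green 13, Gold 3.
At 42 seats: Red 15, Blue 10, Green 14, Gold 3.
No canton's allocation decreased.

none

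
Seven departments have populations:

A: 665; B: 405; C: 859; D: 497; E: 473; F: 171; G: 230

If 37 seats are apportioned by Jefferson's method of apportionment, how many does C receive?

10

Standard divisor 3300/37 ≈ 89.189; standard quotas: A 7.456, B 4.541, C 9.631, D 5.572, E 5.303, F 1.917, G 2.579.
Rounding down gives 7, 4, 9, 5, 5, 1, 2 = 33 seats, so the divisor must be adjusted.
With modified divisor 82: modified quotas A 8.110, B 4.939, C 10.476, D 6.061, E 5.768, F 2.085, G 2.805.
Rounding down: A 8, B 4, C 10, D 6, E 5, F 2, G 2 (total 37).
C receives 10.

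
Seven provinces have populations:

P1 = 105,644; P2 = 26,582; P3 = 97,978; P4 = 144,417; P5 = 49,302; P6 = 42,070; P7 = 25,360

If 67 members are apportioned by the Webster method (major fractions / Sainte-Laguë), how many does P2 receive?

Standard divisor 491353/67 ≈ 7333.627; standard quotas: P1 14.405, P2 3.625, P3 13.360, P4 19.692, P5 6.723, P6 5.737, P7 3.458.
Rounding to the nearest integer gives P1 14, P2 4, P3 13, P4 20, P5 7, P6 6, P7 3 — total 67, matching the house size, so no adjustment is needed.
P2 receives 4.

4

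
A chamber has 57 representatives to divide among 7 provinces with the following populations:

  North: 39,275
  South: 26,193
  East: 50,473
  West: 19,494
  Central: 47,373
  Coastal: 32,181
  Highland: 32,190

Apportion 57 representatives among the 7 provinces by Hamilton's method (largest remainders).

Total 247179; standard divisor 247179/57 ≈ 4336.474.
Standard quotas: North 9.0569, South 6.0402, East 11.6392, West 4.4954, Central 10.9243, Coastal 7.4210, Highland 7.4231.
Lower quotas: North 9, South 6, East 11, West 4, Central 10, Coastal 7, Highland 7 (sum 54, leaving 3 seats).
Remainders in descending order: Central 0.9243, East 0.6392, West 0.4954, Highland 0.4231, Coastal 0.4210, North 0.0569, South 0.0402.
Largest remainders: Central, East, West receive the extra seats.

North: 9; South: 6; East: 12; West: 5; Central: 11; Coastal: 7; Highland: 7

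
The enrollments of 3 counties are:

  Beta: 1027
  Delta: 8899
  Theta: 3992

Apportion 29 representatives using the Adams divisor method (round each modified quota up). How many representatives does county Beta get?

Standard divisor 13918/29 ≈ 479.931; standard quotas: Beta 2.140, Delta 18.542, Theta 8.318.
Rounding up gives 3, 19, 9 = 31 seats, so the divisor must be adjusted.
With modified divisor 506: modified quotas Beta 2.030, Delta 17.587, Theta 7.889.
Rounding up: Beta 3, Delta 18, Theta 8 (total 29).
Beta receives 3.

3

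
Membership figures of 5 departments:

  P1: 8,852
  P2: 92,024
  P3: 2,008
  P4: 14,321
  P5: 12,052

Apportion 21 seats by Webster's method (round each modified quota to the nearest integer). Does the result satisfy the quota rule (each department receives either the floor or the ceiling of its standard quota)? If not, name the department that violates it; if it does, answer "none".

P2

Standard quotas: P1 1.438, P2 14.951, P3 0.326, P4 2.327, P5 1.958.
Webster allocation: P1 1, P2 16, P3 0, P4 2, P5 2.
P2 has quota 14.951 (lower 14, upper 15) but receives 16 — outside the quota interval.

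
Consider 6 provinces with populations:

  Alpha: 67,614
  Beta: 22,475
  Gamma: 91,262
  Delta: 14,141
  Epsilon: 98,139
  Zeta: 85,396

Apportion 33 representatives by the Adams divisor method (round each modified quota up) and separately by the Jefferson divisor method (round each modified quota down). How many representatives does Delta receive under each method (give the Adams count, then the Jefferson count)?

2 and 1

Adams: Alpha 6, Beta 2, Gamma 8, Delta 2, Epsilon 8, Zeta 7.
Jefferson: Alpha 6, Beta 2, Gamma 8, Delta 1, Epsilon 9, Zeta 7.
Delta gets 2 under Adams and 1 under Jefferson.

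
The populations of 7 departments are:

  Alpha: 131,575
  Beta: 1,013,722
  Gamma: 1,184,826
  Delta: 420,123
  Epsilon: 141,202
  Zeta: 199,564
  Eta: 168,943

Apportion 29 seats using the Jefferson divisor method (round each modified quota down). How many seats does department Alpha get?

Standard divisor 3259955/29 ≈ 112412.241; standard quotas: Alpha 1.170, Beta 9.018, Gamma 10.540, Delta 3.737, Epsilon 1.256, Zeta 1.775, Eta 1.503.
Rounding down gives 1, 9, 10, 3, 1, 1, 1 = 26 seats, so the divisor must be adjusted.
With modified divisor 100895: modified quotas Alpha 1.304, Beta 10.047, Gamma 11.743, Delta 4.164, Epsilon 1.399, Zeta 1.978, Eta 1.674.
Rounding down: Alpha 1, Beta 10, Gamma 11, Delta 4, Epsilon 1, Zeta 1, Eta 1 (total 29).
Alpha receives 1.

1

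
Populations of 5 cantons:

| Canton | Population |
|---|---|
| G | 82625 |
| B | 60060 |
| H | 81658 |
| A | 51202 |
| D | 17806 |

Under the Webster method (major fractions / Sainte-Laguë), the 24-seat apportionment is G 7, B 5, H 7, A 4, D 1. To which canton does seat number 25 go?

D

Priority for the next seat is population ÷ (current seats + 0.5).
Priorities: G 11016.667, B 10920.000, H 10887.733, A 11378.222, D 11870.667.
Highest priority: D.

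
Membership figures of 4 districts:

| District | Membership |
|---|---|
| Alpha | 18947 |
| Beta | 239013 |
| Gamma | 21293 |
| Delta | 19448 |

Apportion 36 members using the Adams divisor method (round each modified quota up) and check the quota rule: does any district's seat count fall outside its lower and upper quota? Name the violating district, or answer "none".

Standard quotas: Alpha 2.284, Beta 28.806, Gamma 2.566, Delta 2.344.
Adams allocation: Alpha 3, Beta 27, Gamma 3, Delta 3.
Beta has quota 28.806 (lower 28, upper 29) but receives 27 — outside the quota interval.

Beta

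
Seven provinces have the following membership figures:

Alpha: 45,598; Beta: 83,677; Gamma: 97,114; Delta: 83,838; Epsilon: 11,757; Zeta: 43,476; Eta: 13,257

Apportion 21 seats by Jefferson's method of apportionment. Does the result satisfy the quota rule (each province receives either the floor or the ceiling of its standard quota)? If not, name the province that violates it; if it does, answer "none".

none

Standard quotas: Alpha 2.528, Beta 4.640, Gamma 5.385, Delta 4.649, Epsilon 0.652, Zeta 2.411, Eta 0.735.
Jefferson allocation: Alpha 3, Beta 5, Gamma 6, Delta 5, Epsilon 0, Zeta 2, Eta 0.
Every allocation lies between the lower and upper quota.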